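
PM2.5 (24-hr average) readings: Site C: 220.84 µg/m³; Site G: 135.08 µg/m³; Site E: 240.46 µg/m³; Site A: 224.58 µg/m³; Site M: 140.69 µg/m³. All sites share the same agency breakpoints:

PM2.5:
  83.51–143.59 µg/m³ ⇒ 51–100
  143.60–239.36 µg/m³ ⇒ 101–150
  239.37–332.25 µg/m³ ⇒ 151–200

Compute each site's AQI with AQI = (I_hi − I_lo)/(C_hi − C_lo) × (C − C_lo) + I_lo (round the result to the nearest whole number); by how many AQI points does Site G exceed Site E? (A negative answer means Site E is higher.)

Site C: row 143.60–239.36 (AQI 101–150). (150−101)·(220.84−143.60)/(239.36−143.60) + 101 = 49·77.24/95.76 + 101 ≈ 140.52 → 141.
Site G: 135.08 lies in 83.51–143.59, so I_lo=51, I_hi=100, C_lo=83.51, C_hi=143.59.
(100−51)/(143.59−83.51) × (135.08−83.51) + 51 = 49/60.08 × 51.57 + 51 ≈ 93.06 → 93.
Site E: 240.46 lies in 239.37–332.25, so I_lo=151, I_hi=200, C_lo=239.37, C_hi=332.25.
(200−151)/(332.25−239.37) × (240.46−239.37) + 151 = 49/92.88 × 1.09 + 151 ≈ 151.58 → 152.
Site A 224.58: bracket 143.60–239.36 → index 101–150; slope 49/95.76, offset 80.98.
AQI = 101 + 49/95.76·80.98 ≈ 142.44 ⇒ 142.
Site M 140.69: bracket 83.51–143.59 → index 51–100; slope 49/60.08, offset 57.18.
AQI = 51 + 49/60.08·57.18 ≈ 97.63 ⇒ 98.
AQIs: Site C=141, Site G=93, Site E=152, Site A=142, Site M=98. Site G (93) − Site E (152) = -59.

-59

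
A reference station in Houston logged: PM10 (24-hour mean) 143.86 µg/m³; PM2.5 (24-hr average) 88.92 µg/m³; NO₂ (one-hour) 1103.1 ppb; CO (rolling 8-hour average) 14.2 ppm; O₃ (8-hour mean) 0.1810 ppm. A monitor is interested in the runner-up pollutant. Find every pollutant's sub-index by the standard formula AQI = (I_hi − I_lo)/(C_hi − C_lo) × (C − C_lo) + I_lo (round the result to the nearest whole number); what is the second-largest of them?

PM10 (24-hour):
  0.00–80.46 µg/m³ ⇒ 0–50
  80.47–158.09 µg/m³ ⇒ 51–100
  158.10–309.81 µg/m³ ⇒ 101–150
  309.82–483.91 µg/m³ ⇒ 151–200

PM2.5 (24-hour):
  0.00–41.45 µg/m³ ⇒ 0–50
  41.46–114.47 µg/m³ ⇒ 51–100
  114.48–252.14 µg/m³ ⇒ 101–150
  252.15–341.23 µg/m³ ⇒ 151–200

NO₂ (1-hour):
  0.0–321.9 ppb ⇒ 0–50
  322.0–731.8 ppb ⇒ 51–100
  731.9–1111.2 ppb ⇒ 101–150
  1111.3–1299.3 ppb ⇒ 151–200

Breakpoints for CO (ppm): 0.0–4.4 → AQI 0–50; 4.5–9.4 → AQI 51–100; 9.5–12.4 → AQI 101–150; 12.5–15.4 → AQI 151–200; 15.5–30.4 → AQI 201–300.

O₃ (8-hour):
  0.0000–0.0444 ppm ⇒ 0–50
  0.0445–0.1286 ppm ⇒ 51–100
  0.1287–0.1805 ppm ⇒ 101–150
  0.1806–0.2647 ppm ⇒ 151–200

PM10: 143.86 ∈ [80.47, 158.09] ↔ index [51, 100].
51 + (143.86−80.47)·(100−51)/(158.09−80.47) = 51 + 63.39·49/77.62 ≈ 91.02, so AQI = 91.
PM2.5: 88.92 ∈ [41.46, 114.47] ↔ index [51, 100].
51 + (88.92−41.46)·(100−51)/(114.47−41.46) = 51 + 47.46·49/73.01 ≈ 82.85, so AQI = 83.
NO₂ 1103.1: bracket 731.9–1111.2 → index 101–150; slope 49/379.3, offset 371.2.
AQI = 101 + 49/379.3·371.2 ≈ 148.95 ⇒ 149.
CO 14.2: bracket 12.5–15.4 → index 151–200; slope 49/2.9, offset 1.7.
AQI = 151 + 49/2.9·1.7 ≈ 179.72 ⇒ 180.
O₃ 0.1810: bracket 0.1806–0.2647 → index 151–200; slope 49/0.0841, offset 0.0004.
AQI = 151 + 49/0.0841·0.0004 ≈ 151.23 ⇒ 151.
Sub-indices: PM10→91, PM2.5→83, NO₂→149, CO→180, O₃→151. Ranked high→low: 180, 151, 149, 91, 83. Second-highest sub-index = 151.

151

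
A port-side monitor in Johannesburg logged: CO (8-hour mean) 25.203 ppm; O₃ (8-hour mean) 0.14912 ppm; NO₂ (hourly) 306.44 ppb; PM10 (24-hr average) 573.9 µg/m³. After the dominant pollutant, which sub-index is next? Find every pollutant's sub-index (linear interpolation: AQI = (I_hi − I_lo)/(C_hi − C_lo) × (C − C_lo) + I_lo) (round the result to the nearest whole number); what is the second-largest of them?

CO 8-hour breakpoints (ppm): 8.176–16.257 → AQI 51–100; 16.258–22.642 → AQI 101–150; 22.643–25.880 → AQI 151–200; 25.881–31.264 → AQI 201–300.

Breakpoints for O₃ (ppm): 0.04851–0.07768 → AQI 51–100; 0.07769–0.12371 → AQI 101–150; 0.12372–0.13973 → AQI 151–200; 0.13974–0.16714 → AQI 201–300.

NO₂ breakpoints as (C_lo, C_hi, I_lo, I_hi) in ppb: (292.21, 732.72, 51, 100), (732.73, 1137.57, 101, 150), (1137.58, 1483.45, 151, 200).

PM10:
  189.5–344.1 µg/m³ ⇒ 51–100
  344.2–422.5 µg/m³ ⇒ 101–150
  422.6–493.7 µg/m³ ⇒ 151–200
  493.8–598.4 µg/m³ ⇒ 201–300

CO: row 22.643–25.880 (AQI 151–200). (200−151)·(25.203−22.643)/(25.880−22.643) + 151 = 49·2.560/3.237 + 151 ≈ 189.75 → 190.
O₃: row 0.13974–0.16714 (AQI 201–300). (300−201)·(0.14912−0.13974)/(0.16714−0.13974) + 201 = 99·0.00938/0.02740 + 201 ≈ 234.89 → 235.
NO₂: 306.44 lies in 292.21–732.72, so I_lo=51, I_hi=100, C_lo=292.21, C_hi=732.72.
(100−51)/(732.72−292.21) × (306.44−292.21) + 51 = 49/440.51 × 14.23 + 51 ≈ 52.58 → 53.
PM10: row 493.8–598.4 (AQI 201–300). (300−201)·(573.9−493.8)/(598.4−493.8) + 201 = 99·80.1/104.6 + 201 ≈ 276.81 → 277.
Sub-indices: CO→190, O₃→235, NO₂→53, PM10→277. Ranked high→low: 277, 235, 190, 53. Second-highest sub-index = 235.

235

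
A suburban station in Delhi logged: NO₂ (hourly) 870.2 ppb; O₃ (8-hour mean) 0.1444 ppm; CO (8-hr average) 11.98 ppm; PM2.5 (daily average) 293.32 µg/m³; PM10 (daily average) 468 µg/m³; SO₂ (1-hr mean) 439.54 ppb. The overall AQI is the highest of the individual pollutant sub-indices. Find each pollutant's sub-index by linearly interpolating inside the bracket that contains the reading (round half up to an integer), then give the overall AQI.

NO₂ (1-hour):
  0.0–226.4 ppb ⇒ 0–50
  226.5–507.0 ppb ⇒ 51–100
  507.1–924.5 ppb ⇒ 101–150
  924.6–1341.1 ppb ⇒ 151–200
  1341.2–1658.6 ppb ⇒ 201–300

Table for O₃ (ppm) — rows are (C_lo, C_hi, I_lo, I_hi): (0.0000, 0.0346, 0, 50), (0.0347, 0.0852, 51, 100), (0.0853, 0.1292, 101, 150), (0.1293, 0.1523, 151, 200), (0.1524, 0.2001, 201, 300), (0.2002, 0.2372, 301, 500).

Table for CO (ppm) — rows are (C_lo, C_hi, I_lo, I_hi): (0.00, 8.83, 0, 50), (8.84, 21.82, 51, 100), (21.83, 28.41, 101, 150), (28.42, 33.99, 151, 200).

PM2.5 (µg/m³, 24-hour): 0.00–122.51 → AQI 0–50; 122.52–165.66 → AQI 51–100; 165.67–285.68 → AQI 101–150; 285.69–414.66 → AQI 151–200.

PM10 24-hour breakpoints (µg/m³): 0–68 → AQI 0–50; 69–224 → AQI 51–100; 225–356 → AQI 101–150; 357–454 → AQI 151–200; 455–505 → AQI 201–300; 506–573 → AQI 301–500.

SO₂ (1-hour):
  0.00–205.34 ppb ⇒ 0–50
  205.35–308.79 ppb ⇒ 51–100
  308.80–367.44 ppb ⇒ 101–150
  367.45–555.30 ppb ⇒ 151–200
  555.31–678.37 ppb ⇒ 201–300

227

NO₂: row 507.1–924.5 (AQI 101–150). (150−101)·(870.2−507.1)/(924.5−507.1) + 101 = 49·363.1/417.4 + 101 ≈ 143.63 → 144.
O₃: 0.1444 ∈ [0.1293, 0.1523] ↔ index [151, 200].
151 + (0.1444−0.1293)·(200−151)/(0.1523−0.1293) = 151 + 0.0151·49/0.0230 ≈ 183.17, so AQI = 183.
CO: 11.98 lies in 8.84–21.82, so I_lo=51, I_hi=100, C_lo=8.84, C_hi=21.82.
(100−51)/(21.82−8.84) × (11.98−8.84) + 51 = 49/12.98 × 3.14 + 51 ≈ 62.85 → 63.
PM2.5: 293.32 ∈ [285.69, 414.66] ↔ index [151, 200].
151 + (293.32−285.69)·(200−151)/(414.66−285.69) = 151 + 7.63·49/128.97 ≈ 153.90, so AQI = 154.
PM10 468: bracket 455–505 → index 201–300; slope 99/50, offset 13.
AQI = 201 + 99/50·13 ≈ 226.74 ⇒ 227.
SO₂ 439.54: bracket 367.45–555.30 → index 151–200; slope 49/187.85, offset 72.09.
AQI = 151 + 49/187.85·72.09 ≈ 169.80 ⇒ 170.
Sub-indices: NO₂→144, O₃→183, CO→63, PM2.5→154, PM10→227, SO₂→170. Overall AQI = max = 227; dominant pollutant is PM10.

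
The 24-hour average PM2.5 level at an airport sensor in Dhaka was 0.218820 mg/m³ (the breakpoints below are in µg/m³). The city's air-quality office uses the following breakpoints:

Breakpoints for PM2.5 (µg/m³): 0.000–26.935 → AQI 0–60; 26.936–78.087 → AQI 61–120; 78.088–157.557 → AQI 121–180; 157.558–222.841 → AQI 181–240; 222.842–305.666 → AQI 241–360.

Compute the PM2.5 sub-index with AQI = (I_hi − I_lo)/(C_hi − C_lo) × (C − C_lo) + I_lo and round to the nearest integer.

236

Convert: 0.218820 mg/m³ = 218.820 µg/m³.
PM2.5 218.820: bracket 157.558–222.841 → index 181–240; slope 59/65.283, offset 61.262.
AQI = 181 + 59/65.283·61.262 ≈ 236.37 ⇒ 236.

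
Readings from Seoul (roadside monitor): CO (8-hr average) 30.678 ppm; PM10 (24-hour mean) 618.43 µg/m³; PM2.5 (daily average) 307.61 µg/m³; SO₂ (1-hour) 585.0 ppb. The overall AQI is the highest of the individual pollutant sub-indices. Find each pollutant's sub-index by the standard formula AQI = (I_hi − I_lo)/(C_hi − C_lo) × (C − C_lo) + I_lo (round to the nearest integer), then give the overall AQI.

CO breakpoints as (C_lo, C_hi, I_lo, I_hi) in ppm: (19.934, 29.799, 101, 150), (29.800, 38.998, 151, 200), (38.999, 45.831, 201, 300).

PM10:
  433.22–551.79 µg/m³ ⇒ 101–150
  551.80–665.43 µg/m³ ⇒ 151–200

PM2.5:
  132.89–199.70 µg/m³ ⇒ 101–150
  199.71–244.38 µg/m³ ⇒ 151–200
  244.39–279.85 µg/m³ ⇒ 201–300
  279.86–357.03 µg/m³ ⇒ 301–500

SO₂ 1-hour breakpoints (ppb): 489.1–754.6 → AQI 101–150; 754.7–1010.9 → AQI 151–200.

373

CO: 30.678 lies in 29.800–38.998, so I_lo=151, I_hi=200, C_lo=29.800, C_hi=38.998.
(200−151)/(38.998−29.800) × (30.678−29.800) + 151 = 49/9.198 × 0.878 + 151 ≈ 155.68 → 156.
PM10 618.43: bracket 551.80–665.43 → index 151–200; slope 49/113.63, offset 66.63.
AQI = 151 + 49/113.63·66.63 ≈ 179.73 ⇒ 180.
PM2.5: 307.61 lies in 279.86–357.03, so I_lo=301, I_hi=500, C_lo=279.86, C_hi=357.03.
(500−301)/(357.03−279.86) × (307.61−279.86) + 301 = 199/77.17 × 27.75 + 301 ≈ 372.56 → 373.
SO₂: row 489.1–754.6 (AQI 101–150). (150−101)·(585.0−489.1)/(754.6−489.1) + 101 = 49·95.9/265.5 + 101 ≈ 118.70 → 119.
Sub-indices: CO→156, PM10→180, PM2.5→373, SO₂→119. Overall AQI = max = 373; dominant pollutant is PM2.5.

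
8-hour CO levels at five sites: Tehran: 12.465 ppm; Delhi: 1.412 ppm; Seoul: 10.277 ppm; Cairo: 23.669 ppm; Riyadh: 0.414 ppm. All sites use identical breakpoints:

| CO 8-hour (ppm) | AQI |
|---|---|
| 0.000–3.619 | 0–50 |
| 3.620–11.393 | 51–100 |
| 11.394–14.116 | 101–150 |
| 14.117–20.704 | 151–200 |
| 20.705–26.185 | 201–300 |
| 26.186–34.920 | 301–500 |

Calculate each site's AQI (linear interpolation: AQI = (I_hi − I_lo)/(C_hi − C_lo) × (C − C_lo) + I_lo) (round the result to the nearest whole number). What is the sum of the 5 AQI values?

494

Tehran: 12.465 ∈ [11.394, 14.116] ↔ index [101, 150].
101 + (12.465−11.394)·(150−101)/(14.116−11.394) = 101 + 1.071·49/2.722 ≈ 120.28, so AQI = 120.
Delhi: row 0.000–3.619 (AQI 0–50). (50−0)·(1.412−0.000)/(3.619−0.000) + 0 = 50·1.412/3.619 + 0 ≈ 19.51 → 20.
Seoul 10.277: bracket 3.620–11.393 → index 51–100; slope 49/7.773, offset 6.657.
AQI = 51 + 49/7.773·6.657 ≈ 92.96 ⇒ 93.
Cairo: 23.669 ∈ [20.705, 26.185] ↔ index [201, 300].
201 + (23.669−20.705)·(300−201)/(26.185−20.705) = 201 + 2.964·99/5.480 ≈ 254.55, so AQI = 255.
Riyadh: row 0.000–3.619 (AQI 0–50). (50−0)·(0.414−0.000)/(3.619−0.000) + 0 = 50·0.414/3.619 + 0 ≈ 5.72 → 6.
AQIs: Tehran=120, Delhi=20, Seoul=93, Cairo=255, Riyadh=6. Sum = 120 + 20 + 93 + 255 + 6 = 494.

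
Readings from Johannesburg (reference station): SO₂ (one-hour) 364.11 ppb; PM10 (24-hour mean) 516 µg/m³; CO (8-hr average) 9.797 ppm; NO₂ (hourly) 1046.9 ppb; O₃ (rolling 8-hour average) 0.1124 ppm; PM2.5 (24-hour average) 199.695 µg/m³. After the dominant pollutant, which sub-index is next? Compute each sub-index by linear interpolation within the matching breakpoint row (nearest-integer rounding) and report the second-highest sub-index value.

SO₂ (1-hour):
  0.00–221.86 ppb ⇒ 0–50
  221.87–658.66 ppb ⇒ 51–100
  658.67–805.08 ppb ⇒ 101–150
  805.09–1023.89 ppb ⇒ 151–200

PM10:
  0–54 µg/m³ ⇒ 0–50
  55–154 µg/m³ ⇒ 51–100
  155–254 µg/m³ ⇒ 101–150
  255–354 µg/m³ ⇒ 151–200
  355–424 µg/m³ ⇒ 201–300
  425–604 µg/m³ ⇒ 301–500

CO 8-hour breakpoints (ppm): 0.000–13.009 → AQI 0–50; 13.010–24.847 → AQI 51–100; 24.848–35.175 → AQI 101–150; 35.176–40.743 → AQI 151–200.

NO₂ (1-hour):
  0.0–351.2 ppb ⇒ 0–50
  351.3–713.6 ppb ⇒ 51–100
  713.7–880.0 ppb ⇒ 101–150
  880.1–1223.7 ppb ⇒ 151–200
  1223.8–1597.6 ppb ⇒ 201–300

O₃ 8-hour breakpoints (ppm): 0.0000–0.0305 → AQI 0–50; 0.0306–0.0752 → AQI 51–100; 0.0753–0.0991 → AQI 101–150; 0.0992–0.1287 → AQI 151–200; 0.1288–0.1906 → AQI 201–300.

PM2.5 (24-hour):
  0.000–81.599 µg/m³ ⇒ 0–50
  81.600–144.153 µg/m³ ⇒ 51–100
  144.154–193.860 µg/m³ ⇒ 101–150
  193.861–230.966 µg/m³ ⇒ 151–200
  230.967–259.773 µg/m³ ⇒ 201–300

175

SO₂: 364.11 lies in 221.87–658.66, so I_lo=51, I_hi=100, C_lo=221.87, C_hi=658.66.
(100−51)/(658.66−221.87) × (364.11−221.87) + 51 = 49/436.79 × 142.24 + 51 ≈ 66.96 → 67.
PM10 516: bracket 425–604 → index 301–500; slope 199/179, offset 91.
AQI = 301 + 199/179·91 ≈ 402.17 ⇒ 402.
CO: 9.797 ∈ [0.000, 13.009] ↔ index [0, 50].
0 + (9.797−0.000)·(50−0)/(13.009−0.000) = 0 + 9.797·50/13.009 ≈ 37.65, so AQI = 38.
NO₂: 1046.9 ∈ [880.1, 1223.7] ↔ index [151, 200].
151 + (1046.9−880.1)·(200−151)/(1223.7−880.1) = 151 + 166.8·49/343.6 ≈ 174.79, so AQI = 175.
O₃ 0.1124: bracket 0.0992–0.1287 → index 151–200; slope 49/0.0295, offset 0.0132.
AQI = 151 + 49/0.0295·0.0132 ≈ 172.93 ⇒ 173.
PM2.5: row 193.861–230.966 (AQI 151–200). (200−151)·(199.695−193.861)/(230.966−193.861) + 151 = 49·5.834/37.105 + 151 ≈ 158.70 → 159.
Sub-indices: SO₂→67, PM10→402, CO→38, NO₂→175, O₃→173, PM2.5→159. Ranked high→low: 402, 175, 173, 159, 67, 38. Second-highest sub-index = 175.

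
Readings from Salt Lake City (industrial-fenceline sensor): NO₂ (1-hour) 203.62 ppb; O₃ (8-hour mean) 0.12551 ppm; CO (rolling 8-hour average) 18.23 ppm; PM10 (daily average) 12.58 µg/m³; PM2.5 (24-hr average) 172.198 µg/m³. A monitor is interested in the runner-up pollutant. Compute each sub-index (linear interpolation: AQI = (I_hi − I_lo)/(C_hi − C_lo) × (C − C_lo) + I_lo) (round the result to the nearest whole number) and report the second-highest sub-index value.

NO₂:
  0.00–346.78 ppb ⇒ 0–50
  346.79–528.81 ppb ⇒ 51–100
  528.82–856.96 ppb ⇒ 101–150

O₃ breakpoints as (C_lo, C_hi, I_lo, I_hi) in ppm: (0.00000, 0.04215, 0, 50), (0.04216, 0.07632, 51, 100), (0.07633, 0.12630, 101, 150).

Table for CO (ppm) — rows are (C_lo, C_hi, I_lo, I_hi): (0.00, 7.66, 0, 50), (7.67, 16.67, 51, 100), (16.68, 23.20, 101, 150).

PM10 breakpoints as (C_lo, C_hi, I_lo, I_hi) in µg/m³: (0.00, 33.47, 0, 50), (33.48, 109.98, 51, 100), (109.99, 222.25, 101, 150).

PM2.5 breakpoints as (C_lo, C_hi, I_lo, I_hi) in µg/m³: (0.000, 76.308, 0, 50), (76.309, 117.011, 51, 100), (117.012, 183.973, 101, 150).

NO₂: 203.62 lies in 0.00–346.78, so I_lo=0, I_hi=50, C_lo=0.00, C_hi=346.78.
(50−0)/(346.78−0.00) × (203.62−0.00) + 0 = 50/346.78 × 203.62 + 0 ≈ 29.36 → 29.
O₃ 0.12551: bracket 0.07633–0.12630 → index 101–150; slope 49/0.04997, offset 0.04918.
AQI = 101 + 49/0.04997·0.04918 ≈ 149.23 ⇒ 149.
CO 18.23: bracket 16.68–23.20 → index 101–150; slope 49/6.52, offset 1.55.
AQI = 101 + 49/6.52·1.55 ≈ 112.65 ⇒ 113.
PM10 12.58: bracket 0.00–33.47 → index 0–50; slope 50/33.47, offset 12.58.
AQI = 0 + 50/33.47·12.58 ≈ 18.79 ⇒ 19.
PM2.5 172.198: bracket 117.012–183.973 → index 101–150; slope 49/66.961, offset 55.186.
AQI = 101 + 49/66.961·55.186 ≈ 141.38 ⇒ 141.
Sub-indices: NO₂→29, O₃→149, CO→113, PM10→19, PM2.5→141. Ranked high→low: 149, 141, 113, 29, 19. Second-highest sub-index = 141.

141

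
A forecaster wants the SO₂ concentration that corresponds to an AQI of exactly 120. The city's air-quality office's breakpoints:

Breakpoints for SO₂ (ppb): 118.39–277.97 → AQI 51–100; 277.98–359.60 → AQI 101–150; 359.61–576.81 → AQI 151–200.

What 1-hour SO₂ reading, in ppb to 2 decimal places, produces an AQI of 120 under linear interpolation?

AQI 120 lies in the 101–150 band, which corresponds to 277.98–359.60 ppb.
C = 277.98 + (120−101)×(359.60−277.98)/(150−101) = 277.98 + 19×81.62/49 ≈ 309.6286 ppb → 309.63 ppb to 2 dp.

309.63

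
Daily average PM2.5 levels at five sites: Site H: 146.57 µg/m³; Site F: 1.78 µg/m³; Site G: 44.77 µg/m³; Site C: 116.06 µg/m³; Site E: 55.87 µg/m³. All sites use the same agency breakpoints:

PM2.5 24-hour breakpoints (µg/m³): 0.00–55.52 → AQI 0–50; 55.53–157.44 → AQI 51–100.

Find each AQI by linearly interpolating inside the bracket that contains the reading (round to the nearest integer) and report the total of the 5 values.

Site H: 146.57 lies in 55.53–157.44, so I_lo=51, I_hi=100, C_lo=55.53, C_hi=157.44.
(100−51)/(157.44−55.53) × (146.57−55.53) + 51 = 49/101.91 × 91.04 + 51 ≈ 94.77 → 95.
Site F: row 0.00–55.52 (AQI 0–50). (50−0)·(1.78−0.00)/(55.52−0.00) + 0 = 50·1.78/55.52 + 0 ≈ 1.60 → 2.
Site G: 44.77 lies in 0.00–55.52, so I_lo=0, I_hi=50, C_lo=0.00, C_hi=55.52.
(50−0)/(55.52−0.00) × (44.77−0.00) + 0 = 50/55.52 × 44.77 + 0 ≈ 40.32 → 40.
Site C 116.06: bracket 55.53–157.44 → index 51–100; slope 49/101.91, offset 60.53.
AQI = 51 + 49/101.91·60.53 ≈ 80.10 ⇒ 80.
Site E: 55.87 ∈ [55.53, 157.44] ↔ index [51, 100].
51 + (55.87−55.53)·(100−51)/(157.44−55.53) = 51 + 0.34·49/101.91 ≈ 51.16, so AQI = 51.
AQIs: Site H=95, Site F=2, Site G=40, Site C=80, Site E=51. Sum = 95 + 2 + 40 + 80 + 51 = 268.

268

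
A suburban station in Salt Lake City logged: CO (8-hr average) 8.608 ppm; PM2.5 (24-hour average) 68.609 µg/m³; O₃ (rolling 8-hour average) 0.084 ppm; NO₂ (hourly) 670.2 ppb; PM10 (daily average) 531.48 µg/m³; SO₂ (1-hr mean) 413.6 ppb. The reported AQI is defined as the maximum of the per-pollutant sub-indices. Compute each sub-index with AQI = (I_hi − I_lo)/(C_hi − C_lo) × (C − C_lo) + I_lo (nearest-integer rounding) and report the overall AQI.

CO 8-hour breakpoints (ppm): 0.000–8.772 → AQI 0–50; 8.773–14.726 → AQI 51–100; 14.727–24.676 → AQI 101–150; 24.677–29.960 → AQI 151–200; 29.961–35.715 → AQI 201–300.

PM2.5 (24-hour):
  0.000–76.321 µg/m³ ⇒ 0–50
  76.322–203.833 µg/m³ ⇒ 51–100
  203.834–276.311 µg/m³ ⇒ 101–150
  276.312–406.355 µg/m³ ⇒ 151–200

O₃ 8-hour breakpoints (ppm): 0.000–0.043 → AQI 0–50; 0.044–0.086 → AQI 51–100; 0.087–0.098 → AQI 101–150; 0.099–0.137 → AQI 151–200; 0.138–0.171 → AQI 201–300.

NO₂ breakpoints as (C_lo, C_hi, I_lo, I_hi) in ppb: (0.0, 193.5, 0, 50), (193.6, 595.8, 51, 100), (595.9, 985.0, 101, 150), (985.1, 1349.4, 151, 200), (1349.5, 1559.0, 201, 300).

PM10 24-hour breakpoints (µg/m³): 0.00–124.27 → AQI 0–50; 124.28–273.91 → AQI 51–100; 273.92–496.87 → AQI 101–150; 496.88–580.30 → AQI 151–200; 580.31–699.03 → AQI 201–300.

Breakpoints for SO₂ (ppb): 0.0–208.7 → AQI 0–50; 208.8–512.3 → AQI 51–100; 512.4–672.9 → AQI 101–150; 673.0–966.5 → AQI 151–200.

CO 8.608: bracket 0.000–8.772 → index 0–50; slope 50/8.772, offset 8.608.
AQI = 0 + 50/8.772·8.608 ≈ 49.07 ⇒ 49.
PM2.5: row 0.000–76.321 (AQI 0–50). (50−0)·(68.609−0.000)/(76.321−0.000) + 0 = 50·68.609/76.321 + 0 ≈ 44.95 → 45.
O₃ 0.084: bracket 0.044–0.086 → index 51–100; slope 49/0.042, offset 0.040.
AQI = 51 + 49/0.042·0.040 ≈ 97.67 ⇒ 98.
NO₂: row 595.9–985.0 (AQI 101–150). (150−101)·(670.2−595.9)/(985.0−595.9) + 101 = 49·74.3/389.1 + 101 ≈ 110.36 → 110.
PM10: 531.48 lies in 496.88–580.30, so I_lo=151, I_hi=200, C_lo=496.88, C_hi=580.30.
(200−151)/(580.30−496.88) × (531.48−496.88) + 151 = 49/83.42 × 34.60 + 151 ≈ 171.32 → 171.
SO₂ 413.6: bracket 208.8–512.3 → index 51–100; slope 49/303.5, offset 204.8.
AQI = 51 + 49/303.5·204.8 ≈ 84.06 ⇒ 84.
Sub-indices: CO→49, PM2.5→45, O₃→98, NO₂→110, PM10→171, SO₂→84. Overall AQI = max = 171; dominant pollutant is PM10.

171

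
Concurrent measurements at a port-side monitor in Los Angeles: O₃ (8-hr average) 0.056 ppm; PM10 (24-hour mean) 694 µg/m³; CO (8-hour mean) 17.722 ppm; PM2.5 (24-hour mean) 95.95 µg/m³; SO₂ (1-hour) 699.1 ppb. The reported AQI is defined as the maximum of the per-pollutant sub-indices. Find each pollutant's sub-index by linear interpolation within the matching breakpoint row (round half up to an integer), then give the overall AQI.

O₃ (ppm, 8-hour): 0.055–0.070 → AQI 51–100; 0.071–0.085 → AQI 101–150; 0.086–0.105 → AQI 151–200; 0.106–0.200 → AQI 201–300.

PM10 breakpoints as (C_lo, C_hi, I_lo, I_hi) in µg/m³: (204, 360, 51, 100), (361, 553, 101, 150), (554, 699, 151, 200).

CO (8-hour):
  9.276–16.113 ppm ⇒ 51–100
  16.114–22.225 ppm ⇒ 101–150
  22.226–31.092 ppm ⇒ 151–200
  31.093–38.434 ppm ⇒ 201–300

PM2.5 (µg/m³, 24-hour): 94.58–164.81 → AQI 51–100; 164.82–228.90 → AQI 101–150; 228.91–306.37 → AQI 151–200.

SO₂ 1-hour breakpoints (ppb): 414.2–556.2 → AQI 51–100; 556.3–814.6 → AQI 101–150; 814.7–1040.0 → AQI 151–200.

198

O₃: 0.056 ∈ [0.055, 0.070] ↔ index [51, 100].
51 + (0.056−0.055)·(100−51)/(0.070−0.055) = 51 + 0.001·49/0.015 ≈ 54.27, so AQI = 54.
PM10 694: bracket 554–699 → index 151–200; slope 49/145, offset 140.
AQI = 151 + 49/145·140 ≈ 198.31 ⇒ 198.
CO: 17.722 ∈ [16.114, 22.225] ↔ index [101, 150].
101 + (17.722−16.114)·(150−101)/(22.225−16.114) = 101 + 1.608·49/6.111 ≈ 113.89, so AQI = 114.
PM2.5: 95.95 ∈ [94.58, 164.81] ↔ index [51, 100].
51 + (95.95−94.58)·(100−51)/(164.81−94.58) = 51 + 1.37·49/70.23 ≈ 51.96, so AQI = 52.
SO₂: 699.1 lies in 556.3–814.6, so I_lo=101, I_hi=150, C_lo=556.3, C_hi=814.6.
(150−101)/(814.6−556.3) × (699.1−556.3) + 101 = 49/258.3 × 142.8 + 101 ≈ 128.09 → 128.
Sub-indices: O₃→54, PM10→198, CO→114, PM2.5→52, SO₂→128. Overall AQI = max = 198; dominant pollutant is PM10.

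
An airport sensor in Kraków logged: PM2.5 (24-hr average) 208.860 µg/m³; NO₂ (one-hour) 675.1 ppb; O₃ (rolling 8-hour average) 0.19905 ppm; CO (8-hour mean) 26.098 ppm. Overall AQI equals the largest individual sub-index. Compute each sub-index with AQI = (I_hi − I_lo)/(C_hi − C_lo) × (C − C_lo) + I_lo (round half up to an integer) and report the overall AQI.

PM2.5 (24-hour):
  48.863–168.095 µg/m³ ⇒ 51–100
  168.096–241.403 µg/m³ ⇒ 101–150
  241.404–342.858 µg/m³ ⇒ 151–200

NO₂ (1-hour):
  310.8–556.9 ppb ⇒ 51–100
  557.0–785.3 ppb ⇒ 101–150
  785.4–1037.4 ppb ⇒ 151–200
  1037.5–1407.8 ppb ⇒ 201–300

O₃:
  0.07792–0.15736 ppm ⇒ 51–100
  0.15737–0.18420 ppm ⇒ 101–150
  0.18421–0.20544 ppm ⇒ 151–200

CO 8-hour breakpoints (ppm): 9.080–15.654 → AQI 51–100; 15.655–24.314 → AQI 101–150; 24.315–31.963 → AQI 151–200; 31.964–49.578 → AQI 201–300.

PM2.5: row 168.096–241.403 (AQI 101–150). (150−101)·(208.860−168.096)/(241.403−168.096) + 101 = 49·40.764/73.307 + 101 ≈ 128.25 → 128.
NO₂: 675.1 lies in 557.0–785.3, so I_lo=101, I_hi=150, C_lo=557.0, C_hi=785.3.
(150−101)/(785.3−557.0) × (675.1−557.0) + 101 = 49/228.3 × 118.1 + 101 ≈ 126.35 → 126.
O₃: 0.19905 lies in 0.18421–0.20544, so I_lo=151, I_hi=200, C_lo=0.18421, C_hi=0.20544.
(200−151)/(0.20544−0.18421) × (0.19905−0.18421) + 151 = 49/0.02123 × 0.01484 + 151 ≈ 185.25 → 185.
CO: 26.098 ∈ [24.315, 31.963] ↔ index [151, 200].
151 + (26.098−24.315)·(200−151)/(31.963−24.315) = 151 + 1.783·49/7.648 ≈ 162.42, so AQI = 162.
Sub-indices: PM2.5→128, NO₂→126, O₃→185, CO→162. Overall AQI = max = 185; dominant pollutant is O₃.
AQI 185: Unhealthy.

185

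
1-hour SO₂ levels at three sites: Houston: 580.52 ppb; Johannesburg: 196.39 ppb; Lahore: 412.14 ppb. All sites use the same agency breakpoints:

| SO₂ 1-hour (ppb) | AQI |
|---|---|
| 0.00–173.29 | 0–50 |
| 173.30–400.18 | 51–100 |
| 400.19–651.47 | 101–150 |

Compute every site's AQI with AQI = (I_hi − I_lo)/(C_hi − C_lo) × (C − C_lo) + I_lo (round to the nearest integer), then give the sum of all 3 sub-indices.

Houston: row 400.19–651.47 (AQI 101–150). (150−101)·(580.52−400.19)/(651.47−400.19) + 101 = 49·180.33/251.28 + 101 ≈ 136.16 → 136.
Johannesburg: 196.39 ∈ [173.30, 400.18] ↔ index [51, 100].
51 + (196.39−173.30)·(100−51)/(400.18−173.30) = 51 + 23.09·49/226.88 ≈ 55.99, so AQI = 56.
Lahore: 412.14 ∈ [400.19, 651.47] ↔ index [101, 150].
101 + (412.14−400.19)·(150−101)/(651.47−400.19) = 101 + 11.95·49/251.28 ≈ 103.33, so AQI = 103.
AQIs: Houston=136, Johannesburg=56, Lahore=103. Sum = 136 + 56 + 103 = 295.

295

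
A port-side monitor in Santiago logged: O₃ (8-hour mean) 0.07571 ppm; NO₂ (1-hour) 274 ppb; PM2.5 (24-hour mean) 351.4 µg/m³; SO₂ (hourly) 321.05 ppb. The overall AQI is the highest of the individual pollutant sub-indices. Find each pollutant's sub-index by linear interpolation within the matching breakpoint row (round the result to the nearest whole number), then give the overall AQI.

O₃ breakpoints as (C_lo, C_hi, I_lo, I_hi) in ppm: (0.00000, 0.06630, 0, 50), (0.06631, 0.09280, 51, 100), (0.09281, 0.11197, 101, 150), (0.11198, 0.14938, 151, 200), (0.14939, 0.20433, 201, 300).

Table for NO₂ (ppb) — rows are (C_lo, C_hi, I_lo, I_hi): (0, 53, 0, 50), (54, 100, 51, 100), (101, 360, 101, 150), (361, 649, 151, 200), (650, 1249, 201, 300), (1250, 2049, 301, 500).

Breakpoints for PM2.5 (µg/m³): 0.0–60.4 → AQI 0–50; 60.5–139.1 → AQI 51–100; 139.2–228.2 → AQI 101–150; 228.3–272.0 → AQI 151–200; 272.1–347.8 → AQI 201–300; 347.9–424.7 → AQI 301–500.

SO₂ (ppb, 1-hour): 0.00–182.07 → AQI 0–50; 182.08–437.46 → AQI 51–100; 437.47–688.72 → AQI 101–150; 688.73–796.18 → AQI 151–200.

310

O₃ 0.07571: bracket 0.06631–0.09280 → index 51–100; slope 49/0.02649, offset 0.00940.
AQI = 51 + 49/0.02649·0.00940 ≈ 68.39 ⇒ 68.
NO₂ 274: bracket 101–360 → index 101–150; slope 49/259, offset 173.
AQI = 101 + 49/259·173 ≈ 133.73 ⇒ 134.
PM2.5: row 347.9–424.7 (AQI 301–500). (500−301)·(351.4−347.9)/(424.7−347.9) + 301 = 199·3.5/76.8 + 301 ≈ 310.07 → 310.
SO₂: 321.05 ∈ [182.08, 437.46] ↔ index [51, 100].
51 + (321.05−182.08)·(100−51)/(437.46−182.08) = 51 + 138.97·49/255.38 ≈ 77.66, so AQI = 78.
Sub-indices: O₃→68, NO₂→134, PM2.5→310, SO₂→78. Overall AQI = max = 310; dominant pollutant is PM2.5.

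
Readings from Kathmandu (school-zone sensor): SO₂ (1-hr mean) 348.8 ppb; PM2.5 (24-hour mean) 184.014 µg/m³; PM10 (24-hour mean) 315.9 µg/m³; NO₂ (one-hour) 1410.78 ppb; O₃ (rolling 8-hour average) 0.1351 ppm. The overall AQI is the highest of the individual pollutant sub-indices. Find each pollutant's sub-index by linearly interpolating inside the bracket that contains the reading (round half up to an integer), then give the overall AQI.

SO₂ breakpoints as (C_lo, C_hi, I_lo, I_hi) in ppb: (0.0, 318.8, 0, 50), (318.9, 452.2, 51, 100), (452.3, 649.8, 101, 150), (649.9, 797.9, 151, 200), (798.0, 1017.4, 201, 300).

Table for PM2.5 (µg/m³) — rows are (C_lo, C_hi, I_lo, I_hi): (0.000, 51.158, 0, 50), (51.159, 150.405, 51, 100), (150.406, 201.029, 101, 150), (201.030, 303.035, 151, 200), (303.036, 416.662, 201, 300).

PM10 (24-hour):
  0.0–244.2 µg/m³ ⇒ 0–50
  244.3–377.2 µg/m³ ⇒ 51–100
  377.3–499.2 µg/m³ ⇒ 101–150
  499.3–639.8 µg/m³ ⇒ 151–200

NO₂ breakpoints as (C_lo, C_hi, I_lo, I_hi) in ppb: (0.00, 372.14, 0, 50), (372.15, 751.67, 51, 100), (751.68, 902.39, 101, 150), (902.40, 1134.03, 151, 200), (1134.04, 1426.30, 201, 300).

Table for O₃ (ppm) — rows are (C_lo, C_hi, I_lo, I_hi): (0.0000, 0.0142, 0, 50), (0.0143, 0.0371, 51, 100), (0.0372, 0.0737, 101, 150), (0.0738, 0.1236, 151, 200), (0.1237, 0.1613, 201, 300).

295

SO₂: 348.8 ∈ [318.9, 452.2] ↔ index [51, 100].
51 + (348.8−318.9)·(100−51)/(452.2−318.9) = 51 + 29.9·49/133.3 ≈ 61.99, so AQI = 62.
PM2.5: 184.014 lies in 150.406–201.029, so I_lo=101, I_hi=150, C_lo=150.406, C_hi=201.029.
(150−101)/(201.029−150.406) × (184.014−150.406) + 101 = 49/50.623 × 33.608 + 101 ≈ 133.53 → 134.
PM10: row 244.3–377.2 (AQI 51–100). (100−51)·(315.9−244.3)/(377.2−244.3) + 51 = 49·71.6/132.9 + 51 ≈ 77.40 → 77.
NO₂ 1410.78: bracket 1134.04–1426.30 → index 201–300; slope 99/292.26, offset 276.74.
AQI = 201 + 99/292.26·276.74 ≈ 294.74 ⇒ 295.
O₃: row 0.1237–0.1613 (AQI 201–300). (300−201)·(0.1351−0.1237)/(0.1613−0.1237) + 201 = 99·0.0114/0.0376 + 201 ≈ 231.02 → 231.
Sub-indices: SO₂→62, PM2.5→134, PM10→77, NO₂→295, O₃→231. Overall AQI = max = 295; dominant pollutant is NO₂.
AQI 295: Very Unhealthy.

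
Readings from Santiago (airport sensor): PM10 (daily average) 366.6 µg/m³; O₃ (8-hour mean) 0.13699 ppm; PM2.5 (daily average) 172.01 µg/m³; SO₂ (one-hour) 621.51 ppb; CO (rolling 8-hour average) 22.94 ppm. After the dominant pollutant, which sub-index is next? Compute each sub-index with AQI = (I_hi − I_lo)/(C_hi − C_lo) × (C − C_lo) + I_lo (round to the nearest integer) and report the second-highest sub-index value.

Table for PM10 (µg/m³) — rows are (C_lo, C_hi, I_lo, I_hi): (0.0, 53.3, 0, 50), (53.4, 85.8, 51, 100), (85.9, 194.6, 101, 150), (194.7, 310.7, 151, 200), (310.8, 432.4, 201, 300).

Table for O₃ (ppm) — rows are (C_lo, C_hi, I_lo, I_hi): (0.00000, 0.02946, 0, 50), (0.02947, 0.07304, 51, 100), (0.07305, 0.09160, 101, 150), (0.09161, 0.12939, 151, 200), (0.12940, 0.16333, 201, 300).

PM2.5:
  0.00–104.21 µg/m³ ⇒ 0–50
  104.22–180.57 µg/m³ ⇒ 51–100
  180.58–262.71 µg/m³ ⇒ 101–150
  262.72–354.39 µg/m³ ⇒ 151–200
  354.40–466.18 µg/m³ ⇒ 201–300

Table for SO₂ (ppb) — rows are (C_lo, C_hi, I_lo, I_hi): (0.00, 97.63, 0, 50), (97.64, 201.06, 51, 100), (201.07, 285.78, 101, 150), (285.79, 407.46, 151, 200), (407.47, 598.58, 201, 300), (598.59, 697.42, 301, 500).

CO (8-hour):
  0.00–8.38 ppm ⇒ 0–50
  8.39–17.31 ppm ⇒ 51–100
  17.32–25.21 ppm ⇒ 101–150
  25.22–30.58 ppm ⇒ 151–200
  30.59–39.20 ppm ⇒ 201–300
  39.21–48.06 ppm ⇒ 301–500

PM10: 366.6 lies in 310.8–432.4, so I_lo=201, I_hi=300, C_lo=310.8, C_hi=432.4.
(300−201)/(432.4−310.8) × (366.6−310.8) + 201 = 99/121.6 × 55.8 + 201 ≈ 246.43 → 246.
O₃: 0.13699 lies in 0.12940–0.16333, so I_lo=201, I_hi=300, C_lo=0.12940, C_hi=0.16333.
(300−201)/(0.16333−0.12940) × (0.13699−0.12940) + 201 = 99/0.03393 × 0.00759 + 201 ≈ 223.15 → 223.
PM2.5: 172.01 lies in 104.22–180.57, so I_lo=51, I_hi=100, C_lo=104.22, C_hi=180.57.
(100−51)/(180.57−104.22) × (172.01−104.22) + 51 = 49/76.35 × 67.79 + 51 ≈ 94.51 → 95.
SO₂: 621.51 lies in 598.59–697.42, so I_lo=301, I_hi=500, C_lo=598.59, C_hi=697.42.
(500−301)/(697.42−598.59) × (621.51−598.59) + 301 = 199/98.83 × 22.92 + 301 ≈ 347.15 → 347.
CO: 22.94 ∈ [17.32, 25.21] ↔ index [101, 150].
101 + (22.94−17.32)·(150−101)/(25.21−17.32) = 101 + 5.62·49/7.89 ≈ 135.90, so AQI = 136.
Sub-indices: PM10→246, O₃→223, PM2.5→95, SO₂→347, CO→136. Ranked high→low: 347, 246, 223, 136, 95. Second-highest sub-index = 246.

246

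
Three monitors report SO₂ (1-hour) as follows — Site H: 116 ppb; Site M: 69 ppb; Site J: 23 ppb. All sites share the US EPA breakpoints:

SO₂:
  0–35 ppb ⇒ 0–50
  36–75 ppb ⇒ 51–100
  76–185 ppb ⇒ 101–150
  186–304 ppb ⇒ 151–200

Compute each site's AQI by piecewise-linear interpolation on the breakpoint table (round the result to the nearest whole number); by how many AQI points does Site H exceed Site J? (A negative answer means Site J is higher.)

86

Site H: row 76–185 (AQI 101–150). (150−101)·(116−76)/(185−76) + 101 = 49·40/109 + 101 ≈ 118.98 → 119.
Site M: 69 lies in 36–75, so I_lo=51, I_hi=100, C_lo=36, C_hi=75.
(100−51)/(75−36) × (69−36) + 51 = 49/39 × 33 + 51 ≈ 92.46 → 92.
Site J 23: bracket 0–35 → index 0–50; slope 50/35, offset 23.
AQI = 0 + 50/35·23 ≈ 32.86 ⇒ 33.
AQIs: Site H=119, Site M=92, Site J=33. Site H (119) − Site J (33) = 86.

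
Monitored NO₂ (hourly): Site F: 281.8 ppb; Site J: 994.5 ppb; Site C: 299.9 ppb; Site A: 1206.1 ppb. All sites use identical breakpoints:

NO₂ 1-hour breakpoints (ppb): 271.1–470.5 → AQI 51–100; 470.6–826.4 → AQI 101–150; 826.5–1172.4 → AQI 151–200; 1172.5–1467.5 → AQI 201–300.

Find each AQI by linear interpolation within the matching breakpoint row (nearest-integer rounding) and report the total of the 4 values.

Site F 281.8: bracket 271.1–470.5 → index 51–100; slope 49/199.4, offset 10.7.
AQI = 51 + 49/199.4·10.7 ≈ 53.63 ⇒ 54.
Site J 994.5: bracket 826.5–1172.4 → index 151–200; slope 49/345.9, offset 168.0.
AQI = 151 + 49/345.9·168.0 ≈ 174.80 ⇒ 175.
Site C 299.9: bracket 271.1–470.5 → index 51–100; slope 49/199.4, offset 28.8.
AQI = 51 + 49/199.4·28.8 ≈ 58.08 ⇒ 58.
Site A 1206.1: bracket 1172.5–1467.5 → index 201–300; slope 99/295.0, offset 33.6.
AQI = 201 + 99/295.0·33.6 ≈ 212.28 ⇒ 212.
AQIs: Site F=54, Site J=175, Site C=58, Site A=212. Sum = 54 + 175 + 58 + 212 = 499.

499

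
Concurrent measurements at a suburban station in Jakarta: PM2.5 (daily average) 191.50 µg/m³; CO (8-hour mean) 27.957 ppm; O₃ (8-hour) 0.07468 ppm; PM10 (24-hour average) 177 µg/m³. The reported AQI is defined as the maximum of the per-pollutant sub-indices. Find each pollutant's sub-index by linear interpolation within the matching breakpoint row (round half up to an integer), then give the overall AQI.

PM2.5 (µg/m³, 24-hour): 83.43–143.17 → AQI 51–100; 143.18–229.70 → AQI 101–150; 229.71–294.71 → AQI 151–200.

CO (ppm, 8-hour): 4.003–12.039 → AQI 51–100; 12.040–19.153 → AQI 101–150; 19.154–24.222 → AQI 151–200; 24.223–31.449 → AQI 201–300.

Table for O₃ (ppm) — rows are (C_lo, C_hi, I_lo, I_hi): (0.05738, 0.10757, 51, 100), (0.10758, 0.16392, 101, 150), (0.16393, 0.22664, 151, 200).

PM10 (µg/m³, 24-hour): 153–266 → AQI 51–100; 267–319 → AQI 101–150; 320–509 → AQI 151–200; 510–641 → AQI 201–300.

PM2.5: 191.50 lies in 143.18–229.70, so I_lo=101, I_hi=150, C_lo=143.18, C_hi=229.70.
(150−101)/(229.70−143.18) × (191.50−143.18) + 101 = 49/86.52 × 48.32 + 101 ≈ 128.37 → 128.
CO: 27.957 lies in 24.223–31.449, so I_lo=201, I_hi=300, C_lo=24.223, C_hi=31.449.
(300−201)/(31.449−24.223) × (27.957−24.223) + 201 = 99/7.226 × 3.734 + 201 ≈ 252.16 → 252.
O₃: 0.07468 lies in 0.05738–0.10757, so I_lo=51, I_hi=100, C_lo=0.05738, C_hi=0.10757.
(100−51)/(0.10757−0.05738) × (0.07468−0.05738) + 51 = 49/0.05019 × 0.01730 + 51 ≈ 67.89 → 68.
PM10 177: bracket 153–266 → index 51–100; slope 49/113, offset 24.
AQI = 51 + 49/113·24 ≈ 61.41 ⇒ 61.
Sub-indices: PM2.5→128, CO→252, O₃→68, PM10→61. Overall AQI = max = 252; dominant pollutant is CO.
AQI 252: Very Unhealthy.

252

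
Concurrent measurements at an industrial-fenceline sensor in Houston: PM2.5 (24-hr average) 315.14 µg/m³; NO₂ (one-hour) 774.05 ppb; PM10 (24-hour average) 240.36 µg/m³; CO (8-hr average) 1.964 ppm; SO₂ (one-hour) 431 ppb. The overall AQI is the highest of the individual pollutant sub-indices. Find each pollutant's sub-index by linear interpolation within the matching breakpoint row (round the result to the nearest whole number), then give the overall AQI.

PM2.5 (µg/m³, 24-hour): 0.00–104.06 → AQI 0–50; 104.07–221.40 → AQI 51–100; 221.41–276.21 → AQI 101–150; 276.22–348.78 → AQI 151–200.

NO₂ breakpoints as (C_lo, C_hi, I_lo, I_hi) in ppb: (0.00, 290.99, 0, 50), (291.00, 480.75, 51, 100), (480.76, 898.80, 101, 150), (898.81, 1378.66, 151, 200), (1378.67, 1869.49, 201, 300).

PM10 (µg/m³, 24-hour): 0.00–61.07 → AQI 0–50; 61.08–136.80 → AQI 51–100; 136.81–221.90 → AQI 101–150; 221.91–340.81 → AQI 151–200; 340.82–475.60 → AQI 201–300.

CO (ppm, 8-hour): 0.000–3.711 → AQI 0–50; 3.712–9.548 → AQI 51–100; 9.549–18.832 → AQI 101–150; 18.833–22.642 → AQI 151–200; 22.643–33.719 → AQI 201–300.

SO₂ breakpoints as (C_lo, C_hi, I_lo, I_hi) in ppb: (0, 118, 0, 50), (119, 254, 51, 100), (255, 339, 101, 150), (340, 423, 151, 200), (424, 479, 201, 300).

214

PM2.5: row 276.22–348.78 (AQI 151–200). (200−151)·(315.14−276.22)/(348.78−276.22) + 151 = 49·38.92/72.56 + 151 ≈ 177.28 → 177.
NO₂ 774.05: bracket 480.76–898.80 → index 101–150; slope 49/418.04, offset 293.29.
AQI = 101 + 49/418.04·293.29 ≈ 135.38 ⇒ 135.
PM10: 240.36 ∈ [221.91, 340.81] ↔ index [151, 200].
151 + (240.36−221.91)·(200−151)/(340.81−221.91) = 151 + 18.45·49/118.90 ≈ 158.60, so AQI = 159.
CO: row 0.000–3.711 (AQI 0–50). (50−0)·(1.964−0.000)/(3.711−0.000) + 0 = 50·1.964/3.711 + 0 ≈ 26.46 → 26.
SO₂: 431 lies in 424–479, so I_lo=201, I_hi=300, C_lo=424, C_hi=479.
(300−201)/(479−424) × (431−424) + 201 = 99/55 × 7 + 201 ≈ 213.60 → 214.
Sub-indices: PM2.5→177, NO₂→135, PM10→159, CO→26, SO₂→214. Overall AQI = max = 214; dominant pollutant is SO₂.
AQI 214: Very Unhealthy.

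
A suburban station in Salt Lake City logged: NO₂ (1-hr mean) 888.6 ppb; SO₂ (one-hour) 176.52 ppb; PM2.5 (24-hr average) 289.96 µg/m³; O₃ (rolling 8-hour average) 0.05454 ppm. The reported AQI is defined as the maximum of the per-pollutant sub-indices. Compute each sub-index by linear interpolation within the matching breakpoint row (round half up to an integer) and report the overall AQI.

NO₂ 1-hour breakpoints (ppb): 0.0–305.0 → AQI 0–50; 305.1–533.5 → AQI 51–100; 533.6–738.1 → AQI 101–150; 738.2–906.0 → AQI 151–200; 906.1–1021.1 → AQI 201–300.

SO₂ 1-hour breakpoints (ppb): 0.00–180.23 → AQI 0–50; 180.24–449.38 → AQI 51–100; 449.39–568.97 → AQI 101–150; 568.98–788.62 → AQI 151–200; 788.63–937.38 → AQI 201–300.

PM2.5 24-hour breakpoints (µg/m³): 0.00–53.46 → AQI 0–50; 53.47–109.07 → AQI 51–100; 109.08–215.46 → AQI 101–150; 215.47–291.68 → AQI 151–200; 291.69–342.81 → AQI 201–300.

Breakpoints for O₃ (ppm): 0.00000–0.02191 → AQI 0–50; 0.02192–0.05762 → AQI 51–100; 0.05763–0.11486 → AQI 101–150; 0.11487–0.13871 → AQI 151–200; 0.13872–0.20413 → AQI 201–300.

199

NO₂: row 738.2–906.0 (AQI 151–200). (200−151)·(888.6−738.2)/(906.0−738.2) + 151 = 49·150.4/167.8 + 151 ≈ 194.92 → 195.
SO₂: 176.52 lies in 0.00–180.23, so I_lo=0, I_hi=50, C_lo=0.00, C_hi=180.23.
(50−0)/(180.23−0.00) × (176.52−0.00) + 0 = 50/180.23 × 176.52 + 0 ≈ 48.97 → 49.
PM2.5: 289.96 ∈ [215.47, 291.68] ↔ index [151, 200].
151 + (289.96−215.47)·(200−151)/(291.68−215.47) = 151 + 74.49·49/76.21 ≈ 198.89, so AQI = 199.
O₃ 0.05454: bracket 0.02192–0.05762 → index 51–100; slope 49/0.03570, offset 0.03262.
AQI = 51 + 49/0.03570·0.03262 ≈ 95.77 ⇒ 96.
Sub-indices: NO₂→195, SO₂→49, PM2.5→199, O₃→96. Overall AQI = max = 199; dominant pollutant is PM2.5.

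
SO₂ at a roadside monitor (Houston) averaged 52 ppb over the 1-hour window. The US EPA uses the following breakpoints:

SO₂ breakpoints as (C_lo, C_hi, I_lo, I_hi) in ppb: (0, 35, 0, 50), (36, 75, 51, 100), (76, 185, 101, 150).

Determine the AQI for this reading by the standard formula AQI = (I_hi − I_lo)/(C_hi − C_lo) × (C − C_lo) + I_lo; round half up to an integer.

71

SO₂: row 36–75 (AQI 51–100). (100−51)·(52−36)/(75−36) + 51 = 49·16/39 + 51 ≈ 71.10 → 71.
AQI 71 falls in the Moderate category.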